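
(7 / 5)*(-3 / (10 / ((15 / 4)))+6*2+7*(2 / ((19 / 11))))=4039 / 152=26.57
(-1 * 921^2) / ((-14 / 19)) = 16116579 / 14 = 1151184.21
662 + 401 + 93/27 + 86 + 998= 19354/9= 2150.44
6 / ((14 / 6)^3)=162 / 343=0.47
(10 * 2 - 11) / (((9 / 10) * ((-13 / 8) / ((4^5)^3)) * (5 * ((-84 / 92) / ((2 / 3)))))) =790273982464 / 819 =964925497.51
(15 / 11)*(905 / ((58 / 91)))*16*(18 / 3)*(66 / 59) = 355773600 / 1711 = 207933.14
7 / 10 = 0.70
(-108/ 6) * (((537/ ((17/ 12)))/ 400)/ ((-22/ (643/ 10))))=9322857/ 187000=49.85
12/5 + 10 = 12.40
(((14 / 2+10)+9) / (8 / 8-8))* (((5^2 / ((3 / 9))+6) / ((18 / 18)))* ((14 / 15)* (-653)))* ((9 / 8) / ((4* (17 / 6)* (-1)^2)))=6188481 / 340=18201.41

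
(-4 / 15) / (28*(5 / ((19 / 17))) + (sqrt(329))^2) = -76 / 129465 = -0.00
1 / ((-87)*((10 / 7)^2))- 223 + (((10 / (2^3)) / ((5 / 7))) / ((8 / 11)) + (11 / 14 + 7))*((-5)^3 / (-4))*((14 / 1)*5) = 3072410741 / 139200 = 22071.92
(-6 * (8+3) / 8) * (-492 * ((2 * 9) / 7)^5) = 7669756512 / 16807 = 456342.98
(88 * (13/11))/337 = 104/337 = 0.31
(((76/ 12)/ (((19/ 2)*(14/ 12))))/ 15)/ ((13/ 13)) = 4/ 105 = 0.04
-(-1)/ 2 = 1/ 2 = 0.50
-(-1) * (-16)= -16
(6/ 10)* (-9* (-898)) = 24246/ 5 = 4849.20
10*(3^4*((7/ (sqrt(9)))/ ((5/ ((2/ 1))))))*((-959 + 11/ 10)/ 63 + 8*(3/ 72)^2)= -11484.30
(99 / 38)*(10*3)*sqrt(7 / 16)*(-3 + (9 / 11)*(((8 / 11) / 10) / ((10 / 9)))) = -240651*sqrt(7) / 4180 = -152.32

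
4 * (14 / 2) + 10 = 38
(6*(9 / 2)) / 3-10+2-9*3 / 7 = -20 / 7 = -2.86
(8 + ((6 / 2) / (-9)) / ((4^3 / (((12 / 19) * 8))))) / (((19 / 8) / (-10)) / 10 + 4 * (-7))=-40400 / 141987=-0.28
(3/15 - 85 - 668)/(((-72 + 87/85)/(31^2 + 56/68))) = 61545164/6033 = 10201.42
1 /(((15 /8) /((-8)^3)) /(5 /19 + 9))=-720896 /285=-2529.46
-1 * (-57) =57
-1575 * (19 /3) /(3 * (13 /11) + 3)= -36575 /24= -1523.96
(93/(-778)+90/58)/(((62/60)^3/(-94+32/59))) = -2405347407000/19828263989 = -121.31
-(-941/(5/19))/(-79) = -17879/395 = -45.26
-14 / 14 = -1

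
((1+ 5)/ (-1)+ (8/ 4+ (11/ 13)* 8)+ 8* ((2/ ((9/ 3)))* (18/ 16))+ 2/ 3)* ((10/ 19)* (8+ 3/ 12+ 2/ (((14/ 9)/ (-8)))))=-920/ 91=-10.11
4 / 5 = 0.80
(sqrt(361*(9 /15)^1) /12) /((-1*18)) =-19*sqrt(15) /1080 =-0.07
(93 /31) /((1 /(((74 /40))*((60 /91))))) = 333 /91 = 3.66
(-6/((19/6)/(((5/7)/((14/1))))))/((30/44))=-132/931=-0.14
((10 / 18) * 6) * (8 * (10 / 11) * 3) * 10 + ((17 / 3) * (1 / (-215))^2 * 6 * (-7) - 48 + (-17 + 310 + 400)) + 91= 744034982 / 508475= 1463.27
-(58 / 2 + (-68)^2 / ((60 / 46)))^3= -154085483138131 / 3375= -45654957966.85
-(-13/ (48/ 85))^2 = -1221025/ 2304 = -529.96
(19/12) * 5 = 95/12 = 7.92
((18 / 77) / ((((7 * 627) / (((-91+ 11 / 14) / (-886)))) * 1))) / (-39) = -1263 / 9082599526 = -0.00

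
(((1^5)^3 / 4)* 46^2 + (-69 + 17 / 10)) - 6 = 4557 / 10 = 455.70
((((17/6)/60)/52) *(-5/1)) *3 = -17/1248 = -0.01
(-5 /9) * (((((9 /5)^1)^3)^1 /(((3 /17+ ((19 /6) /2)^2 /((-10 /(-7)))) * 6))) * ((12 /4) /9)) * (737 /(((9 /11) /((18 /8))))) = -44653356 /236395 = -188.89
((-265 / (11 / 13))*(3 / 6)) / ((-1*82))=3445 / 1804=1.91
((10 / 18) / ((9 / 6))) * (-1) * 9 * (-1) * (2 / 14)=10 / 21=0.48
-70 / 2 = -35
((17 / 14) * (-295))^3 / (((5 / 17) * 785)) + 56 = -85743172047 / 430808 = -199028.74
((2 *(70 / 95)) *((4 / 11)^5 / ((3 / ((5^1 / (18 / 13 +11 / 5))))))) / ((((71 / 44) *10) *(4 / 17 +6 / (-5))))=-158412800 / 566035569231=-0.00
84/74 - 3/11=351/407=0.86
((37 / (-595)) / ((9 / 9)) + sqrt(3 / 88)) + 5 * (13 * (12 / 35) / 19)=sqrt(66) / 44 + 12557 / 11305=1.30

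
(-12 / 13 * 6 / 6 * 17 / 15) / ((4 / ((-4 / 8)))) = 17 / 130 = 0.13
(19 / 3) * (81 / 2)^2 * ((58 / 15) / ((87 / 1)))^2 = 513 / 25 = 20.52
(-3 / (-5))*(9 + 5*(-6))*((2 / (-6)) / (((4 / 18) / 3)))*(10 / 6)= 189 / 2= 94.50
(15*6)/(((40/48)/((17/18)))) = 102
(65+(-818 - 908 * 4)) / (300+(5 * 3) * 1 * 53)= -877 / 219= -4.00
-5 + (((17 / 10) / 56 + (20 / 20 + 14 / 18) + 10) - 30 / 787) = 26853131 / 3966480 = 6.77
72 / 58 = 36 / 29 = 1.24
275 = 275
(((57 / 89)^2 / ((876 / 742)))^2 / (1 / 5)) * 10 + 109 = 76924982070227 / 668706804578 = 115.04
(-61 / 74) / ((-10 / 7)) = 427 / 740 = 0.58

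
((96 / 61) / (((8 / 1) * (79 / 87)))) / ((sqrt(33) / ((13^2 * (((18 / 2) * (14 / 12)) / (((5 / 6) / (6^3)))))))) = 800313696 * sqrt(33) / 265045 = 17345.93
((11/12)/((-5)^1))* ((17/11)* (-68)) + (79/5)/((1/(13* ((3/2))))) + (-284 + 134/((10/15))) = 7331/30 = 244.37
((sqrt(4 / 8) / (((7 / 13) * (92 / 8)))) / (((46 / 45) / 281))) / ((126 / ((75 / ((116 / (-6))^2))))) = 12328875 * sqrt(2) / 348792976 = 0.05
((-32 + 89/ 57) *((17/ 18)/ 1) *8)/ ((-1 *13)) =117980/ 6669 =17.69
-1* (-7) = 7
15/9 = 5/3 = 1.67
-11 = -11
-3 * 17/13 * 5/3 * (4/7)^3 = -5440/4459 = -1.22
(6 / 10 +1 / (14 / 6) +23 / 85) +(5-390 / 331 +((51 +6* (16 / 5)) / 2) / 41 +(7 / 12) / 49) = 116061493 / 19379388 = 5.99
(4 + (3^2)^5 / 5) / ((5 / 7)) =16539.32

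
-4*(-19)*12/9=304/3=101.33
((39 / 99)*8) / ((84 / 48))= 416 / 231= 1.80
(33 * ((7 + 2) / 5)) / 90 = 33 / 50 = 0.66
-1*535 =-535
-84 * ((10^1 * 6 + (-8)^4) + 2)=-349272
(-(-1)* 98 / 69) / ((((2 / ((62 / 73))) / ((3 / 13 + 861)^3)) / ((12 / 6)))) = 2842399904262912 / 3688763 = 770556390.93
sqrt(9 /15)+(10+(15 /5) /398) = sqrt(15) /5+3983 /398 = 10.78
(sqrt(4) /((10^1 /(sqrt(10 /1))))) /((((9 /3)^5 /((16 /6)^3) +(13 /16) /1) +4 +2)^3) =134217728 * sqrt(10) /5073860738245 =0.00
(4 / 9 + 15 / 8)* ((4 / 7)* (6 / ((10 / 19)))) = 3173 / 210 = 15.11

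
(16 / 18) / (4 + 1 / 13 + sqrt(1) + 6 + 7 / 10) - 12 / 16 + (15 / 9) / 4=-0.26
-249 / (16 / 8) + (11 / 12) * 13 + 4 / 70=-47261 / 420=-112.53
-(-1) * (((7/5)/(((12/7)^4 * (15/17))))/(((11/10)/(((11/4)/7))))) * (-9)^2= 40817/7680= 5.31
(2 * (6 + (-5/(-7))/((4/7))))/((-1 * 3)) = -29/6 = -4.83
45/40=9/8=1.12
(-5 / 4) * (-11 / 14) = 55 / 56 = 0.98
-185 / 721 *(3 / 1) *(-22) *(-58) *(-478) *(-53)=-24883539.69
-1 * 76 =-76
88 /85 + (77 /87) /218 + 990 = 1597664453 /1612110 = 991.04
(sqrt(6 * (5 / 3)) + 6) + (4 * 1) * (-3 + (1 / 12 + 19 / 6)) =sqrt(10) + 7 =10.16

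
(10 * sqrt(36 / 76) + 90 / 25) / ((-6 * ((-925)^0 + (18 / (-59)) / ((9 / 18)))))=-295 * sqrt(19) / 437-177 / 115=-4.48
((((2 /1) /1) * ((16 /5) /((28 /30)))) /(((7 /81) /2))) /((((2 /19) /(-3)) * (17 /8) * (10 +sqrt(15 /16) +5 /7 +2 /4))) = -2226797568 /11645459 +7091712 * sqrt(15) /1663637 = -174.71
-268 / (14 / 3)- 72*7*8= -28626 / 7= -4089.43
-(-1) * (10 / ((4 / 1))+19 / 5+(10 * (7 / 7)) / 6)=239 / 30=7.97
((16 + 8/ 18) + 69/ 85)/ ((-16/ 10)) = -13201/ 1224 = -10.79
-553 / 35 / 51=-79 / 255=-0.31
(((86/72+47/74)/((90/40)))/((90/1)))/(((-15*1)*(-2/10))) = 2437/809190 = 0.00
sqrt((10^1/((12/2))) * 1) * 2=2 * sqrt(15)/3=2.58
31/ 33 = 0.94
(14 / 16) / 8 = 7 / 64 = 0.11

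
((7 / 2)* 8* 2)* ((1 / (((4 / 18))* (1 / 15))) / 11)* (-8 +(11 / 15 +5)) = -8568 / 11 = -778.91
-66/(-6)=11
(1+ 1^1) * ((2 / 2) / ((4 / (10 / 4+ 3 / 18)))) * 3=4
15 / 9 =5 / 3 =1.67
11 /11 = 1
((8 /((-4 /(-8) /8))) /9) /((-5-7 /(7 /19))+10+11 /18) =-256 /241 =-1.06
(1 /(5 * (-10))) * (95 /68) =-19 /680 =-0.03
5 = 5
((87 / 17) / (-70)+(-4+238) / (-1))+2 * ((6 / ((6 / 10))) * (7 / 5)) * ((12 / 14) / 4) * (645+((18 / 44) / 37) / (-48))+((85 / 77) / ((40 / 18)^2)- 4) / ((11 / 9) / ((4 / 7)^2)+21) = 50193089228031 / 13805342320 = 3635.77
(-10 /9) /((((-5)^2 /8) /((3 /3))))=-16 /45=-0.36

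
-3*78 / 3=-78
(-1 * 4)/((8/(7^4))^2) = -5764801/16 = -360300.06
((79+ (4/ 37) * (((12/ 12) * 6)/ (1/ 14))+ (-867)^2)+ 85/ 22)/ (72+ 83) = 611949689/ 126170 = 4850.20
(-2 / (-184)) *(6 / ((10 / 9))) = 27 / 460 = 0.06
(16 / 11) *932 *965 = 14390080 / 11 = 1308189.09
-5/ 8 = -0.62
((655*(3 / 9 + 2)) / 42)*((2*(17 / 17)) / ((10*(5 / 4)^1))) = 262 / 45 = 5.82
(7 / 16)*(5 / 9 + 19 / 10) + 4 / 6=2507 / 1440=1.74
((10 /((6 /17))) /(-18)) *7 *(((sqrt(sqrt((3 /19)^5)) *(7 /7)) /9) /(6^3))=-595 *19^(3 /4) *3^(1 /4) /12632112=-0.00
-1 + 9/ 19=-0.53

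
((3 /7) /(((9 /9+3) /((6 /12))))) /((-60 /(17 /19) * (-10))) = 17 /212800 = 0.00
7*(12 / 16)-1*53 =-191 / 4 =-47.75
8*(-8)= -64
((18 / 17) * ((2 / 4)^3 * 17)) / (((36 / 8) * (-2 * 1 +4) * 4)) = 1 / 16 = 0.06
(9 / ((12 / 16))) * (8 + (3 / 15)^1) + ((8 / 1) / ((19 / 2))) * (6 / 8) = 9408 / 95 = 99.03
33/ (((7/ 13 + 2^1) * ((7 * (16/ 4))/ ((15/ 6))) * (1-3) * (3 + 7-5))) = -13/ 112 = -0.12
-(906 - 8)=-898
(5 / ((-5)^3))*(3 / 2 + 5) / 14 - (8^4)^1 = -2867213 / 700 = -4096.02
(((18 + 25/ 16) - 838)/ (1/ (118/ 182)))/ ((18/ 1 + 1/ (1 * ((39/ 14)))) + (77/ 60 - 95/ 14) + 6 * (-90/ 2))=3863025/ 1872004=2.06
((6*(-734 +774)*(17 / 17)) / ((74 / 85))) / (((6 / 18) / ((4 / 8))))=15300 / 37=413.51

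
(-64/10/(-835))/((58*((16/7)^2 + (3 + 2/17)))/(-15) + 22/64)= -0.00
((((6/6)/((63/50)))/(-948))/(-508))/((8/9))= 25/13484352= 0.00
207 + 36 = 243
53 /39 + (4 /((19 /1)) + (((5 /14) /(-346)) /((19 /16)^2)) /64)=26759272 /17049669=1.57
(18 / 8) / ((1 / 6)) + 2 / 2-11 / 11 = 27 / 2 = 13.50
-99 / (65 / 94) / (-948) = 1551 / 10270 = 0.15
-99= -99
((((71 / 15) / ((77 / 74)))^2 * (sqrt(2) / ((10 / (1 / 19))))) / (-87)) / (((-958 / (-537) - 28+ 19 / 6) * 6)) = 2470604182 * sqrt(2) / 272941615051875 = 0.00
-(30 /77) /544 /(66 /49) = -35 /65824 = -0.00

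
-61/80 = -0.76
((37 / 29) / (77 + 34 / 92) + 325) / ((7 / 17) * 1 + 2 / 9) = 512.65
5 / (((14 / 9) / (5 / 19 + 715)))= 305775 / 133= 2299.06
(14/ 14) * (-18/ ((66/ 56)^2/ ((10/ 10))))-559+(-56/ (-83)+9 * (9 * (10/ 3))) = -3025795/ 10043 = -301.28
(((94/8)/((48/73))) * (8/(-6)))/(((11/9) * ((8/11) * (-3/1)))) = 3431/384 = 8.93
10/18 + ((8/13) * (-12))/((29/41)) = -33539/3393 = -9.88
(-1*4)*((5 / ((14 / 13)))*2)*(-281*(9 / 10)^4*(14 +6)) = 23967333 / 175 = 136956.19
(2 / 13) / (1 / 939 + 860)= 1878 / 10498033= 0.00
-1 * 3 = -3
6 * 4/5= 24/5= 4.80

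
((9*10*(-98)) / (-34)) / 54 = 245 / 51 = 4.80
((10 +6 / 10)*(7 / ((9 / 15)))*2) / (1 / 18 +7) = 4452 / 127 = 35.06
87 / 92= 0.95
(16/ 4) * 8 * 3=96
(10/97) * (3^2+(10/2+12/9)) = 460/291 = 1.58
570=570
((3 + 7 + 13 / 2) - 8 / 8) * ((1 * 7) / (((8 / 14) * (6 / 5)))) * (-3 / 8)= -7595 / 128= -59.34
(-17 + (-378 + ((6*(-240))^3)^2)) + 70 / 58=258566912999423988580 / 29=8916100448255999606.21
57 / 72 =19 / 24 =0.79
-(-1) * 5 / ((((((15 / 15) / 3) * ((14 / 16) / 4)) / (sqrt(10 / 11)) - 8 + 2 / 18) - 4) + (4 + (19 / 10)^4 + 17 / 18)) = 1972400400000 / 2401079866193 - 2362500000 * sqrt(110) / 2401079866193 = 0.81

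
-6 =-6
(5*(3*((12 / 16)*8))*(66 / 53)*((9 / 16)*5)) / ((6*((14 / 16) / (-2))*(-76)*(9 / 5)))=12375 / 14098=0.88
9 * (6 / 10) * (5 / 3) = 9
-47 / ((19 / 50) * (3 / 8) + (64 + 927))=-18800 / 396457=-0.05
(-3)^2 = 9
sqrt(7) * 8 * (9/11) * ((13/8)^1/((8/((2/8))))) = 117 * sqrt(7)/352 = 0.88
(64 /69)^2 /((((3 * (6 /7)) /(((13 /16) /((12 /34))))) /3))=99008 /42849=2.31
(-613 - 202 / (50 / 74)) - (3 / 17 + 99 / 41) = -15936053 / 17425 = -914.55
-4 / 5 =-0.80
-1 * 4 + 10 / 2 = 1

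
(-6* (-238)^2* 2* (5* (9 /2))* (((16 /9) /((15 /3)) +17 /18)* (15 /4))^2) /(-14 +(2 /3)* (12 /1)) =969249645 /16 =60578102.81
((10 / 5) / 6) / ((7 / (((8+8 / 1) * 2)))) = 32 / 21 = 1.52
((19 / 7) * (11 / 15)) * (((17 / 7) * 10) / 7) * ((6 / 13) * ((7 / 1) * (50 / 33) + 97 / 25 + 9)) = 3576256 / 47775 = 74.86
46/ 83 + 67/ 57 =8183/ 4731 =1.73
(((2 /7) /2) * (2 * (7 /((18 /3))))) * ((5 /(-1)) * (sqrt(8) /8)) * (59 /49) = -295 * sqrt(2) /588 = -0.71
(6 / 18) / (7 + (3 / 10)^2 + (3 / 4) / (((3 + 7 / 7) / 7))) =400 / 10083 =0.04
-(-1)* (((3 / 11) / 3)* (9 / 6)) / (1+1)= 3 / 44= 0.07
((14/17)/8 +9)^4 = 146812351921/21381376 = 6866.37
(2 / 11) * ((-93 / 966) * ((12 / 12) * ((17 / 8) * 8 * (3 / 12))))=-527 / 7084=-0.07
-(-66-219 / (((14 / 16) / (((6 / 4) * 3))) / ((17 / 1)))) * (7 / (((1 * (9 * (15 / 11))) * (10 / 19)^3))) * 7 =2367665069 / 4500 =526147.79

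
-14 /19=-0.74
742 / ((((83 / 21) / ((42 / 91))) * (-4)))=-23373 / 1079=-21.66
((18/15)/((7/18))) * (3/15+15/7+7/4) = 15471/1225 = 12.63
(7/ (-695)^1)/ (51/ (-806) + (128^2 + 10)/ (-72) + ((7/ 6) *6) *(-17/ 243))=2742012/ 62138678845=0.00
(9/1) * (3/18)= 3/2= 1.50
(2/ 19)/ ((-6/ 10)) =-10/ 57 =-0.18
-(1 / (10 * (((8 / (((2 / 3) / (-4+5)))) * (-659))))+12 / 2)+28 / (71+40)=-5605881 / 975320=-5.75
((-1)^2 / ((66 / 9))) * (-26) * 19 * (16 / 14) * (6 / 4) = -115.48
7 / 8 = 0.88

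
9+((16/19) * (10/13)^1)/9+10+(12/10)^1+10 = 336473/11115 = 30.27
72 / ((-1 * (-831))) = 24 / 277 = 0.09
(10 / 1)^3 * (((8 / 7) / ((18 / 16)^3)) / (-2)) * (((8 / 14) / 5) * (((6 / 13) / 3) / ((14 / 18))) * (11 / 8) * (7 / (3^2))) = -4505600 / 464373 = -9.70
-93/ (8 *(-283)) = 93/ 2264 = 0.04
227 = 227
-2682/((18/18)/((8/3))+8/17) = -364752/115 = -3171.76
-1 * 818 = -818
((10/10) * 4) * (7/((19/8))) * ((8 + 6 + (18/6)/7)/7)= 3232/133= 24.30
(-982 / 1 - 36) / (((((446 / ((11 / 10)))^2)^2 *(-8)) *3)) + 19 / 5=18042814232988269 / 4748109006720000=3.80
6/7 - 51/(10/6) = -1041/35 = -29.74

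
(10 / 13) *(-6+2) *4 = -160 / 13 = -12.31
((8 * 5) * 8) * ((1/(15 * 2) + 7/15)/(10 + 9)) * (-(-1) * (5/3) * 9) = 2400/19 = 126.32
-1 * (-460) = 460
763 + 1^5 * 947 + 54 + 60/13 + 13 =23161/13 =1781.62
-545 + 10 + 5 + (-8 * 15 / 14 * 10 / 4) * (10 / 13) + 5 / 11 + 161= -385414 / 1001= -385.03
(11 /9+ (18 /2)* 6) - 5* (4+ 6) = 5.22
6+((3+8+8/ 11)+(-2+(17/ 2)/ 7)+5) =3379/ 154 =21.94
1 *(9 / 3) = 3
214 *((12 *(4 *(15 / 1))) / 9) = 17120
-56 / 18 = -28 / 9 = -3.11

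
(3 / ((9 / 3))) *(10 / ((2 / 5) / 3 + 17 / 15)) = 150 / 19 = 7.89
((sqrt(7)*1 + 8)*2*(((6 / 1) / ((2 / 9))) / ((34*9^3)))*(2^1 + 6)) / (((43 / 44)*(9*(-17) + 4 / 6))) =-2816 / 3006603 - 352*sqrt(7) / 3006603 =-0.00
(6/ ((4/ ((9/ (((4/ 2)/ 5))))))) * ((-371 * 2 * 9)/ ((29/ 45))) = -20284425/ 58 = -349731.47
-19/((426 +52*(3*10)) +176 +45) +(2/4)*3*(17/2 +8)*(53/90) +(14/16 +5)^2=34663683/706240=49.08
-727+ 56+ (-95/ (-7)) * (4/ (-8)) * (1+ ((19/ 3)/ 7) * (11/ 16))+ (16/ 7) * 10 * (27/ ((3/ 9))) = 5500961/ 4704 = 1169.42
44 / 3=14.67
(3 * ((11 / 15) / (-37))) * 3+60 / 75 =23 / 37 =0.62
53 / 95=0.56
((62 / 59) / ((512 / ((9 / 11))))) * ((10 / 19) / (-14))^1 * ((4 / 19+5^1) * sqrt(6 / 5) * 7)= -2511 * sqrt(30) / 5452544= -0.00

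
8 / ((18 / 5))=20 / 9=2.22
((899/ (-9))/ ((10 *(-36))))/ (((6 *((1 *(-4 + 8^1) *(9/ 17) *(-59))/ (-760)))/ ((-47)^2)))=641442793/ 1032264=621.39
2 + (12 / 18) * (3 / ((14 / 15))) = 4.14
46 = 46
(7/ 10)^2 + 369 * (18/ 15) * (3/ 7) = 133183/ 700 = 190.26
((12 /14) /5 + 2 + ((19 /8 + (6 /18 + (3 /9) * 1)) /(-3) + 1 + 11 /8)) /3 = 4451 /3780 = 1.18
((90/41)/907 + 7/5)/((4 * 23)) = 260759/17106020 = 0.02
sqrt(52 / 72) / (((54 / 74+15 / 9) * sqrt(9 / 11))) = 37 * sqrt(286) / 1596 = 0.39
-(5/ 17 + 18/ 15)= -127/ 85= -1.49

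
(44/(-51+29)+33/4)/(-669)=-25/2676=-0.01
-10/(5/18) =-36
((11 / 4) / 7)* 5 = 1.96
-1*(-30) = 30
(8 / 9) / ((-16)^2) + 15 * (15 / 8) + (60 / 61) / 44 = 5440091 / 193248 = 28.15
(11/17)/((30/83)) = 913/510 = 1.79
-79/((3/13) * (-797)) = 1027/2391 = 0.43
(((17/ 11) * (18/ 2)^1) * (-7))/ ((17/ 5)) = -28.64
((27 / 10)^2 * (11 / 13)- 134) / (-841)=166181 / 1093300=0.15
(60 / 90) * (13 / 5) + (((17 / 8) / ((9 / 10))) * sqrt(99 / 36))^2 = 442303 / 25920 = 17.06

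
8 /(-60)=-0.13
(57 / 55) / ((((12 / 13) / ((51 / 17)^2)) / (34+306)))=3435.55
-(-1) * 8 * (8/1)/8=8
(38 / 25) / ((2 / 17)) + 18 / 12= 721 / 50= 14.42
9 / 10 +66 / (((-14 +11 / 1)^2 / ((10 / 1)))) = 2227 / 30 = 74.23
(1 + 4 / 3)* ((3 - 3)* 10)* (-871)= 0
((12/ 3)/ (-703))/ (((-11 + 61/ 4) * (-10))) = 8/ 59755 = 0.00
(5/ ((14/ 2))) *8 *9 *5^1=1800/ 7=257.14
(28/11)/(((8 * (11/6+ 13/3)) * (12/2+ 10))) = 21/6512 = 0.00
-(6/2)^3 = -27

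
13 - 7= 6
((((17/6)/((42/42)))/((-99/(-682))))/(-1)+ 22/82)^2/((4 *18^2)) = 113529025/397045476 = 0.29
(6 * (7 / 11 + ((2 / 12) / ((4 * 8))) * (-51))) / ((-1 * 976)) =-0.00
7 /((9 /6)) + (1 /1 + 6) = 35 /3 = 11.67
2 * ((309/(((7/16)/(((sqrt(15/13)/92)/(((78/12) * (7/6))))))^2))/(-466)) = -10679040/650180305229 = -0.00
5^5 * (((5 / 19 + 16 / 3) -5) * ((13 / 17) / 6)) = 40625 / 171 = 237.57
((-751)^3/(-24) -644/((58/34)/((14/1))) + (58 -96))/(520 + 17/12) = 12279672803/362906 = 33837.06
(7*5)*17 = 595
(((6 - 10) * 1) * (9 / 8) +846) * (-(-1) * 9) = 7573.50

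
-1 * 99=-99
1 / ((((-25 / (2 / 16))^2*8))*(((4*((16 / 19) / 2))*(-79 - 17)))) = -19 / 983040000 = -0.00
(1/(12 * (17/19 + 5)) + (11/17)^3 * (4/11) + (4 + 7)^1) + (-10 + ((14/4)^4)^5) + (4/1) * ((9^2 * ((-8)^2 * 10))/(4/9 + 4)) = 8232412538310734603621/108184731648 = 76095881672.99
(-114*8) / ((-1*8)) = 114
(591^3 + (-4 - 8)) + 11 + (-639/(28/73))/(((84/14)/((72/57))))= 27454487663/133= 206424719.27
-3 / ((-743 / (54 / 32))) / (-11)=-81 / 130768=-0.00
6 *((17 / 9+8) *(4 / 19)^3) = 11392 / 20577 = 0.55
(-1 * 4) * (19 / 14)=-38 / 7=-5.43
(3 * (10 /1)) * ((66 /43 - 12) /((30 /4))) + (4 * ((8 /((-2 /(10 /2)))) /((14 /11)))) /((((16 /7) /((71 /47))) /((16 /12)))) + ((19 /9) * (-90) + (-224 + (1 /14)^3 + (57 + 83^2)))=107054109247 /16636872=6434.75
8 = 8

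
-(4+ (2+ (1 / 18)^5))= -11337409 / 1889568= -6.00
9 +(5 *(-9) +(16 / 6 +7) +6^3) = 569 / 3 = 189.67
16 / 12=4 / 3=1.33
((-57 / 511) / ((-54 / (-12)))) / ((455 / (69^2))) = -60306 / 232505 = -0.26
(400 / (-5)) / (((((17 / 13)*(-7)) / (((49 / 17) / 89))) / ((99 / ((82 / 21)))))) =7567560 / 1054561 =7.18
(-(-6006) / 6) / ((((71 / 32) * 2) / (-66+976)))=14574560 / 71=205275.49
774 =774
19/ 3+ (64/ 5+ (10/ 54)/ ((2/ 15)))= 1847/ 90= 20.52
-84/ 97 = -0.87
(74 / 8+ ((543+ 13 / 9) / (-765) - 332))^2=3174194767129 / 30338064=104627.47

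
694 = 694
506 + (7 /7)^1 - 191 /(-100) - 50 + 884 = 134291 /100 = 1342.91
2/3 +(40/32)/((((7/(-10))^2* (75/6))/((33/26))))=1769/1911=0.93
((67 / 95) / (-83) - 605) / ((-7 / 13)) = 62016396 / 55195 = 1123.59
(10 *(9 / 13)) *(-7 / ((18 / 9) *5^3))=-63 / 325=-0.19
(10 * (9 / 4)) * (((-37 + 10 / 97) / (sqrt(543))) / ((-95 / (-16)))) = -85896 * sqrt(543) / 333583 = -6.00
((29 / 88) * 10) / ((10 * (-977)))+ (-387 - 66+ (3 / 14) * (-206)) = -299196683 / 601832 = -497.14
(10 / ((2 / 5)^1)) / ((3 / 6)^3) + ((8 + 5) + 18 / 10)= 214.80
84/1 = 84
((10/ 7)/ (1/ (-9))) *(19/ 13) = -1710/ 91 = -18.79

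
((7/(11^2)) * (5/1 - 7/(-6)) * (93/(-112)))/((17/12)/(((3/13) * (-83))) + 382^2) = -23157/11407244024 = -0.00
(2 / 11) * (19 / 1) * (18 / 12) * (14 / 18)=133 / 33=4.03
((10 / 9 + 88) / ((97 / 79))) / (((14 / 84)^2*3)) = 253432 / 291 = 870.90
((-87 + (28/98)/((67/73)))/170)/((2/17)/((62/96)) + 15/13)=-16384771/42927570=-0.38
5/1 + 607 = 612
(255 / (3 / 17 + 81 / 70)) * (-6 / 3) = -202300 / 529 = -382.42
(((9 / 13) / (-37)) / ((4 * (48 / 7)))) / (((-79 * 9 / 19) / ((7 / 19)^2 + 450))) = 1137493 / 138620352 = 0.01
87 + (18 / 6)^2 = 96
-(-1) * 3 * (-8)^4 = 12288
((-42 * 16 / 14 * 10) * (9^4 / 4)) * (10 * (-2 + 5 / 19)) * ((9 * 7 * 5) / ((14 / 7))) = 40920957000 / 19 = 2153734578.95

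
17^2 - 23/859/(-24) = 5958047/20616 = 289.00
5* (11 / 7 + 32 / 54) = 2045 / 189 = 10.82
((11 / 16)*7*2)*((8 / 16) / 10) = 0.48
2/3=0.67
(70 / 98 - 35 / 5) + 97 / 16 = -25 / 112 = -0.22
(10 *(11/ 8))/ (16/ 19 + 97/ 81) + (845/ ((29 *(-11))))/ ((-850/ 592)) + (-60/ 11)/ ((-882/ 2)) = 430336837093/ 50047023180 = 8.60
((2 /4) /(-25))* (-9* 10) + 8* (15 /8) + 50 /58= 2561 /145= 17.66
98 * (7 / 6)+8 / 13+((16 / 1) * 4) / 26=4579 / 39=117.41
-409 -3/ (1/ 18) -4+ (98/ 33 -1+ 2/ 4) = -464.53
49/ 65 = 0.75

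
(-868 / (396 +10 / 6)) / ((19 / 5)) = -13020 / 22667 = -0.57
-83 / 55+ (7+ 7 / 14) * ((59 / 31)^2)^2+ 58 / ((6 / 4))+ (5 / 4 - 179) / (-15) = 17970444739 / 121904772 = 147.41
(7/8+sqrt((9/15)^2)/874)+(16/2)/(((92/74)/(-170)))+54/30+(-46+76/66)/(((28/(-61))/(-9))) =-2652332633/1345960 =-1970.59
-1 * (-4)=4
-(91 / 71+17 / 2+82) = -13033 / 142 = -91.78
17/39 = 0.44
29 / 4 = 7.25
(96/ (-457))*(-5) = 480/ 457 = 1.05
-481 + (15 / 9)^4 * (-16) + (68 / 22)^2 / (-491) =-2908915607 / 4812291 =-604.48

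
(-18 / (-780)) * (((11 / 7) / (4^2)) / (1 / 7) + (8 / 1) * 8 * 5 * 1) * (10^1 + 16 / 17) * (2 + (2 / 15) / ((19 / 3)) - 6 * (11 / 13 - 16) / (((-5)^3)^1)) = 28589465079 / 272935000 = 104.75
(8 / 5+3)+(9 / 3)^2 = 68 / 5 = 13.60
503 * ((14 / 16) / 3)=3521 / 24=146.71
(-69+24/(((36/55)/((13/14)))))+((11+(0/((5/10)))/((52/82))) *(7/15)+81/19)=-50984/1995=-25.56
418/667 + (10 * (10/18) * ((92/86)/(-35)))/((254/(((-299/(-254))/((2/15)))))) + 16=322925647685/19429025658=16.62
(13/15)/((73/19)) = 247/1095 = 0.23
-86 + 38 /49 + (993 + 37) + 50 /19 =882036 /931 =947.41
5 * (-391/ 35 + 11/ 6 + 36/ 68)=-31447/ 714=-44.04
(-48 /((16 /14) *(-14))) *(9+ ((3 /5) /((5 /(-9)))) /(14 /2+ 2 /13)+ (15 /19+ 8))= 779181 /14725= 52.92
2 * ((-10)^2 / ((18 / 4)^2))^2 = 48.77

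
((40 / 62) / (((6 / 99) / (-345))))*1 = -113850 / 31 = -3672.58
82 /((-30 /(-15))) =41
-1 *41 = -41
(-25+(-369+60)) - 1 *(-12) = -322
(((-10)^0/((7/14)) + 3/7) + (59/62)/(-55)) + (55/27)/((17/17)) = 2866889/644490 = 4.45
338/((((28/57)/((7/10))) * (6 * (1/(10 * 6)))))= 9633/2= 4816.50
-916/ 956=-229/ 239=-0.96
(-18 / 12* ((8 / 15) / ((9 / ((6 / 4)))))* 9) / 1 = -6 / 5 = -1.20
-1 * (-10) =10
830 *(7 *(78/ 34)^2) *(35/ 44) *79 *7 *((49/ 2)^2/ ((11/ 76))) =3901344374061225/ 69938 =55782898768.36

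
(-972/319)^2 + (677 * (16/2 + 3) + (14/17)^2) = 219301281995/29408929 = 7456.96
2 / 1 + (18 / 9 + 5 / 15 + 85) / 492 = 1607 / 738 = 2.18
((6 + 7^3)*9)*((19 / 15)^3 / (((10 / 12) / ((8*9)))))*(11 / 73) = 3791764944 / 45625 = 83107.18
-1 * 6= -6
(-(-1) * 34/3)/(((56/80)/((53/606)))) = 9010/6363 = 1.42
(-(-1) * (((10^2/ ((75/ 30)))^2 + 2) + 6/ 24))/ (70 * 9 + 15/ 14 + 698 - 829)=44863/ 14002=3.20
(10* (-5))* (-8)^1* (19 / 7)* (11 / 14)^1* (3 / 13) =125400 / 637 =196.86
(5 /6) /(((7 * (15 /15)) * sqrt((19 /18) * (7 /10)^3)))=50 * sqrt(665) /6517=0.20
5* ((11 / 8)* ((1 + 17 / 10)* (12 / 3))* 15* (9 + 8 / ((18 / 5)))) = 49995 / 4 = 12498.75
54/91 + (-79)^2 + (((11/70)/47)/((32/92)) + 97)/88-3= 187877739369/30110080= 6239.70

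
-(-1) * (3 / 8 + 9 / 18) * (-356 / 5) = -623 / 10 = -62.30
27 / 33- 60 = -651 / 11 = -59.18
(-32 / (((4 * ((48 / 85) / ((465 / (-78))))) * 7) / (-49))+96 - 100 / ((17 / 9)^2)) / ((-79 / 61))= 1438902221 / 3561636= 404.00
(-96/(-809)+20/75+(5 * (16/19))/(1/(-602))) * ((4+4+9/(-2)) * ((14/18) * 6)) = -28632305044/691695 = -41394.41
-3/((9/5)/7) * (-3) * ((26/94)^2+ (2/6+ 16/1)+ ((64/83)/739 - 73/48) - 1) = 1053925808495/2167894928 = 486.15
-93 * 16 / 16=-93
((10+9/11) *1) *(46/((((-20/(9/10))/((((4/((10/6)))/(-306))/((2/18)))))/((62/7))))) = 14.00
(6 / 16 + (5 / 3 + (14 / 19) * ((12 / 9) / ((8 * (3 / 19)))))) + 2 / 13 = 2.97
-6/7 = -0.86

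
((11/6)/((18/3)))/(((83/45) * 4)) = 55/1328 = 0.04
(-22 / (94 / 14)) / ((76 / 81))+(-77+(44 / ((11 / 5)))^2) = 570641 / 1786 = 319.51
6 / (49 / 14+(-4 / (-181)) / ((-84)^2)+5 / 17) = 1.58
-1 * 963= -963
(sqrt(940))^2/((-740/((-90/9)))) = 470/37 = 12.70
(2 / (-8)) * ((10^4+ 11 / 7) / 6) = -23337 / 56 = -416.73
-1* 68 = -68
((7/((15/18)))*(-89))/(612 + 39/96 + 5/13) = -1555008/1274605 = -1.22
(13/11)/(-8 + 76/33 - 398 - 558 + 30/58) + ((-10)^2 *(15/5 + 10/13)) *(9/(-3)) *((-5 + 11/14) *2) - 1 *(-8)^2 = 113203962029/11958037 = 9466.77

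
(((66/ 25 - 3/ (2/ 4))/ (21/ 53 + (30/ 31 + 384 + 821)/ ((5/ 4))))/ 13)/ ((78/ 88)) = -2024176/ 6699899375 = -0.00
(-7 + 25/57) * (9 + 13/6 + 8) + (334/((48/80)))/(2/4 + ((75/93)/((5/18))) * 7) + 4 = -20978131/220761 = -95.03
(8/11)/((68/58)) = 116/187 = 0.62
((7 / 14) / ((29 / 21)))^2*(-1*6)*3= -3969 / 1682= -2.36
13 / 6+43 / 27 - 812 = -43645 / 54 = -808.24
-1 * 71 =-71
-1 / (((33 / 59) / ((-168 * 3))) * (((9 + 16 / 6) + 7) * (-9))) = -59 / 11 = -5.36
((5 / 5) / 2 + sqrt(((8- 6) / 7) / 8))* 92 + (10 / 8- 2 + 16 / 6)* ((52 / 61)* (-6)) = 46* sqrt(7) / 7 + 2208 / 61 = 53.58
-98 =-98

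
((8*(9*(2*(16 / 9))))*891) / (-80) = -14256 / 5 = -2851.20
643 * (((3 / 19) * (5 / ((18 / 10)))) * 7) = 112525 / 57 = 1974.12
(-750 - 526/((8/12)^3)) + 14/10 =-50477/20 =-2523.85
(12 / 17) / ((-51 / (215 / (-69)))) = 860 / 19941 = 0.04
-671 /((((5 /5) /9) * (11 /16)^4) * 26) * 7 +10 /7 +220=-854672318 /121121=-7056.35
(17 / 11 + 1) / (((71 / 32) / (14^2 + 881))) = 964992 / 781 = 1235.59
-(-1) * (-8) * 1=-8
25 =25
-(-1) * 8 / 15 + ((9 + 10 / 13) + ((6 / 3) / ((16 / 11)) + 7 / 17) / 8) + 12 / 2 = 3506137 / 212160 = 16.53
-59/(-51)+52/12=280/51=5.49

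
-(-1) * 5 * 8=40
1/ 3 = 0.33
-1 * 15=-15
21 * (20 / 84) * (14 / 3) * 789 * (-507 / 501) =-3111290 / 167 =-18630.48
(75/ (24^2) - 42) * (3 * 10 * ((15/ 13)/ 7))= -602925/ 2912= -207.05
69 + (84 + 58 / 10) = 794 / 5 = 158.80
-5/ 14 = -0.36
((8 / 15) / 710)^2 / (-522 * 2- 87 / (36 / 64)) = -4 / 8497235625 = -0.00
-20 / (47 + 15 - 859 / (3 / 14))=3 / 592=0.01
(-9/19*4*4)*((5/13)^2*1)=-3600/3211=-1.12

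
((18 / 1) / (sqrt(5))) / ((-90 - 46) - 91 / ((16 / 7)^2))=-0.05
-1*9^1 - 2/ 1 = -11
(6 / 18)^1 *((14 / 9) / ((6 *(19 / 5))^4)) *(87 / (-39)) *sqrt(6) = -126875 *sqrt(6) / 29641250808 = -0.00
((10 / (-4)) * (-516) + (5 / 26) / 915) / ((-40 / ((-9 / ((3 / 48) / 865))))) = 3185529099 / 793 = 4017060.65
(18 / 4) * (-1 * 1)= -4.50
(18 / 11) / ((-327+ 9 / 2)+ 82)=-36 / 5291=-0.01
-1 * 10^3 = -1000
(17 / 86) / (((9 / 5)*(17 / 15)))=25 / 258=0.10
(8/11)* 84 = 672/11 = 61.09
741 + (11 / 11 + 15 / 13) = 9661 / 13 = 743.15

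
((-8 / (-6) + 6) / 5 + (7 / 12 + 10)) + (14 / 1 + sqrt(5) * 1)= sqrt(5) + 521 / 20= 28.29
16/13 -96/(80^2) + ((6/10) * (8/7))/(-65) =4387/3640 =1.21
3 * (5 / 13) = 15 / 13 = 1.15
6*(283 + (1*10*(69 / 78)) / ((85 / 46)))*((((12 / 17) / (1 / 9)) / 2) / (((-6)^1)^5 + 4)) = -5151681 / 7299851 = -0.71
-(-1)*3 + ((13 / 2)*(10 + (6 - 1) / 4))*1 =609 / 8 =76.12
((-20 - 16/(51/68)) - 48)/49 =-268/147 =-1.82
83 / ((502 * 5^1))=83 / 2510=0.03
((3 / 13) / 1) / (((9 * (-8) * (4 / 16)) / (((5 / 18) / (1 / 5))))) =-25 / 1404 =-0.02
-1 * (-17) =17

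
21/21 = 1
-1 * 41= -41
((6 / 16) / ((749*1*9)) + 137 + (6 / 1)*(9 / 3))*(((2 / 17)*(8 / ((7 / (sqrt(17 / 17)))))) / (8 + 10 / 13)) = 36221653 / 15241401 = 2.38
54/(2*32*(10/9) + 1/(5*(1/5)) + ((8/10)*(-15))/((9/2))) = 0.78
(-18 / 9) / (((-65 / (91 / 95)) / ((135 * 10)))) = 756 / 19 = 39.79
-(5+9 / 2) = -19 / 2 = -9.50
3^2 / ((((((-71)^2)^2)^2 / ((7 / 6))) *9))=7 / 3874521187474566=0.00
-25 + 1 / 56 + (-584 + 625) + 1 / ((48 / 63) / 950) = 1262.89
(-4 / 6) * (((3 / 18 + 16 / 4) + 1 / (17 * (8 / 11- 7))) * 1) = -3251 / 1173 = -2.77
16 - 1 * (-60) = 76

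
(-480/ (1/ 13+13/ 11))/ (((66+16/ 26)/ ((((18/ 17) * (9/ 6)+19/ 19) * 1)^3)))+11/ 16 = -10064649727/ 102111792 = -98.57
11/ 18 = 0.61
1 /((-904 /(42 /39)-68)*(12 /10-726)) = 35 /23019648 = 0.00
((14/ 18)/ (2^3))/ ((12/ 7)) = 49/ 864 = 0.06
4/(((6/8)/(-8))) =-128/3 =-42.67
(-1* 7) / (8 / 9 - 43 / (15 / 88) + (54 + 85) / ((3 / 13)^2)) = -105 / 35381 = -0.00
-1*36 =-36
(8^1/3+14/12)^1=23/6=3.83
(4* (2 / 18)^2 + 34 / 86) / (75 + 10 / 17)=26333 / 4475655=0.01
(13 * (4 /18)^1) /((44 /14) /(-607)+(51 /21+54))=15782 /308241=0.05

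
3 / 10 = 0.30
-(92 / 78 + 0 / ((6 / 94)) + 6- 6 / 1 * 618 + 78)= 141290 / 39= 3622.82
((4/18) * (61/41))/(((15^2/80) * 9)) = 1952/149445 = 0.01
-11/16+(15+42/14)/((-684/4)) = -241/304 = -0.79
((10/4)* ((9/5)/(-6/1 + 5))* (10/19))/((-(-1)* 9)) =-5/19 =-0.26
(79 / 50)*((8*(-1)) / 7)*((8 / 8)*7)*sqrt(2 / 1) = -316*sqrt(2) / 25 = -17.88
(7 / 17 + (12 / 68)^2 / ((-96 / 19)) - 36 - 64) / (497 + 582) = -921049 / 9978592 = -0.09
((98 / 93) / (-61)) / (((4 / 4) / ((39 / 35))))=-182 / 9455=-0.02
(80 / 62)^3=64000 / 29791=2.15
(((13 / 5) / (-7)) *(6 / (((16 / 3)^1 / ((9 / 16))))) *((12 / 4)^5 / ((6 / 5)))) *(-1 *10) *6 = 1279395 / 448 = 2855.79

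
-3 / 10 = -0.30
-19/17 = -1.12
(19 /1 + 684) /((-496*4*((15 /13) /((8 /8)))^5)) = -0.17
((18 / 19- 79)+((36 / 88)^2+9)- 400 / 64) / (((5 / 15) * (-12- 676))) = 32388 / 98857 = 0.33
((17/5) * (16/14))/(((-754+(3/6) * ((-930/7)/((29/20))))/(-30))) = 11832/81181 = 0.15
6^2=36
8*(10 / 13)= 80 / 13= 6.15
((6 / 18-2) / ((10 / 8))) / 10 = -2 / 15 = -0.13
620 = 620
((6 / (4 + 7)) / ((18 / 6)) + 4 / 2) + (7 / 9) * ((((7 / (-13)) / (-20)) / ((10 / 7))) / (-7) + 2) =106829 / 28600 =3.74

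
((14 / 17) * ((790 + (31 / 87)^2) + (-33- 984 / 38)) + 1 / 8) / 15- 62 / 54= 11443442123 / 293374440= 39.01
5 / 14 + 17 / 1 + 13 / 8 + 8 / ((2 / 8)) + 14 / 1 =3639 / 56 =64.98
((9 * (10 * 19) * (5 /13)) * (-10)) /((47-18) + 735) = -21375 /2483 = -8.61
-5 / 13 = -0.38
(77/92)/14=11/184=0.06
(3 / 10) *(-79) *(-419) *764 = 37933746 / 5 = 7586749.20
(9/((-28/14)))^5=-59049/32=-1845.28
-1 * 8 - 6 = -14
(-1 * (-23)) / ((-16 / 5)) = -7.19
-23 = -23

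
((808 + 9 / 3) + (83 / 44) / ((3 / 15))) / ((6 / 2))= 273.48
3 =3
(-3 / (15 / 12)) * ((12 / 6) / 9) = -8 / 15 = -0.53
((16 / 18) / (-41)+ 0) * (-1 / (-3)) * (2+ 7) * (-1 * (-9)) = -24 / 41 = -0.59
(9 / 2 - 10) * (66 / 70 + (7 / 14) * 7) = -3421 / 140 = -24.44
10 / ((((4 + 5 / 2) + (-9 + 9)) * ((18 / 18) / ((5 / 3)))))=100 / 39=2.56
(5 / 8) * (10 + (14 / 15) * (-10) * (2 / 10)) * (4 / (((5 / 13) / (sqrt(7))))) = 793 * sqrt(7) / 15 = 139.87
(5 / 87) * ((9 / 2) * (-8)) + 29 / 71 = -3419 / 2059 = -1.66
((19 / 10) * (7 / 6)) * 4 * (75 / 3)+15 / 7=4700 / 21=223.81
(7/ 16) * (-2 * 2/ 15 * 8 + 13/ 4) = 469/ 960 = 0.49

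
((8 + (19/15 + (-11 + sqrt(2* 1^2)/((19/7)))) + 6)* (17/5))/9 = 119* sqrt(2)/855 + 1088/675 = 1.81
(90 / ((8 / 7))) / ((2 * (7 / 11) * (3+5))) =495 / 64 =7.73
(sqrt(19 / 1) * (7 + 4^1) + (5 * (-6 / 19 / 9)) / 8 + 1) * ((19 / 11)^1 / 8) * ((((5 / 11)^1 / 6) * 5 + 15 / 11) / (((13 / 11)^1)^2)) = 25645 / 97344 + 24035 * sqrt(19) / 8112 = 13.18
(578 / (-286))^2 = 83521 / 20449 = 4.08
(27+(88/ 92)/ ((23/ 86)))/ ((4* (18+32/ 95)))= 1536625/ 3686072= 0.42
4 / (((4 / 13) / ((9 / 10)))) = 117 / 10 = 11.70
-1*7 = -7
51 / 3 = 17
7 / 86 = 0.08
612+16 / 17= 10420 / 17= 612.94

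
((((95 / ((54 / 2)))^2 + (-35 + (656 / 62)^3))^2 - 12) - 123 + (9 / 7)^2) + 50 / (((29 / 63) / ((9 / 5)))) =1350036.02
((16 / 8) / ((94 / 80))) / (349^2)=80 / 5724647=0.00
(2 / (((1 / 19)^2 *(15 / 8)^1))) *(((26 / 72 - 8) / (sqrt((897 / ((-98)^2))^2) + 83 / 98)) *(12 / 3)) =-277363520 / 22167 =-12512.45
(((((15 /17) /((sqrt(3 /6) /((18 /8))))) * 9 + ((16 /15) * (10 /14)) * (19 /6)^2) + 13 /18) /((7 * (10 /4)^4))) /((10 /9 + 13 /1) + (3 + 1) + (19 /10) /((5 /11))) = 50576 /36863925 + 17496 * sqrt(2) /5968445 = 0.01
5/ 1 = 5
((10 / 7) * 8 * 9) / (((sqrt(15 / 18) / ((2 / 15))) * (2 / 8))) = 384 * sqrt(30) / 35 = 60.09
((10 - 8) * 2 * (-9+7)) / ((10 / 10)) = -8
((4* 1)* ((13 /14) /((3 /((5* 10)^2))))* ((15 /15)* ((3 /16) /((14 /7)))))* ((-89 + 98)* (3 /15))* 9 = 131625 /28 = 4700.89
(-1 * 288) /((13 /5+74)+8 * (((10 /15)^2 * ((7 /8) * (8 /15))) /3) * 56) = -116640 /43567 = -2.68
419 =419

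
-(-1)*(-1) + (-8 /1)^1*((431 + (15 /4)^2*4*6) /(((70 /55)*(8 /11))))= -186005 /28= -6643.04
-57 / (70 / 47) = -2679 / 70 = -38.27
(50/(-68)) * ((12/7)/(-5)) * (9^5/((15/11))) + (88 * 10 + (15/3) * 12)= 1410938/119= 11856.62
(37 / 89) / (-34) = -37 / 3026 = -0.01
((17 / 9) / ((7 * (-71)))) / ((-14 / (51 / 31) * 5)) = 289 / 3235470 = 0.00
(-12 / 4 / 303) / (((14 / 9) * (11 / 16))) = -72 / 7777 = -0.01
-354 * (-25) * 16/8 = 17700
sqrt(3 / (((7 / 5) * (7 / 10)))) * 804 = 4020 * sqrt(6) / 7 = 1406.71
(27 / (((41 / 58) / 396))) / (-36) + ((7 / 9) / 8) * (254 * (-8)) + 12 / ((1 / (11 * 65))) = 2938088 / 369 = 7962.30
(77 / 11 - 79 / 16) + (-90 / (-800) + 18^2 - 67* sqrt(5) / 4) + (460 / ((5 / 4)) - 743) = -86.28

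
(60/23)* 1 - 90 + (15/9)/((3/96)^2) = 111730/69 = 1619.28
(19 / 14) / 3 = 19 / 42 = 0.45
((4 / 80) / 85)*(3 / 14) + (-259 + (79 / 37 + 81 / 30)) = -223817469 / 880600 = -254.16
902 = 902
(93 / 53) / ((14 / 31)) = 2883 / 742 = 3.89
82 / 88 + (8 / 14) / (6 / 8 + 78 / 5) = 0.97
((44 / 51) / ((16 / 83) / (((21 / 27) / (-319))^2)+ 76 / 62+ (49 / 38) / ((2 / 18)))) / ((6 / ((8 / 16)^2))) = 0.00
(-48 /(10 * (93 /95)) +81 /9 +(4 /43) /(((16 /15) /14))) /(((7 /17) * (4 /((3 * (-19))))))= -13737513 /74648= -184.03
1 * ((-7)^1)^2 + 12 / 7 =355 / 7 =50.71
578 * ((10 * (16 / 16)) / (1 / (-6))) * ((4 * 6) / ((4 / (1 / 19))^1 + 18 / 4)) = -1664640 / 161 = -10339.38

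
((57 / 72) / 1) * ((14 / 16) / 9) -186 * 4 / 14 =-641885 / 12096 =-53.07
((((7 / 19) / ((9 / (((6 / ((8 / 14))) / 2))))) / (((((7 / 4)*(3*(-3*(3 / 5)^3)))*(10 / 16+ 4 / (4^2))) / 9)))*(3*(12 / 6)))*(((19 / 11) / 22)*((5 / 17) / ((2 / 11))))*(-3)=2500 / 1683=1.49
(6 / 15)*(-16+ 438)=844 / 5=168.80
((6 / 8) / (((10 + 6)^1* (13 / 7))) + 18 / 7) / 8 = 0.32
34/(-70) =-17/35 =-0.49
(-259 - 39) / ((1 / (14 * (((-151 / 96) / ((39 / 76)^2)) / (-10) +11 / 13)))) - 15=-137737658 / 22815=-6037.15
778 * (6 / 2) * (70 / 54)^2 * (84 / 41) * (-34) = -907303600 / 3321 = -273201.93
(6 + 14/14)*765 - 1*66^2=999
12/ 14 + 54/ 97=960/ 679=1.41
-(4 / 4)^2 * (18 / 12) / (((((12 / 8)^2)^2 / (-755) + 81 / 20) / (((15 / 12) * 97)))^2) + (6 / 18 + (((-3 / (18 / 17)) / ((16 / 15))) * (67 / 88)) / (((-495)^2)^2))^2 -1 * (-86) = -6481144932299446479760438555654031 / 5132352644379841871840256000000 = -1262.80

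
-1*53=-53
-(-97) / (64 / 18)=873 / 32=27.28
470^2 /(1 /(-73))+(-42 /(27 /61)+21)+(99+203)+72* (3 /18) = -16125459.89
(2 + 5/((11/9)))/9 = 67/99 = 0.68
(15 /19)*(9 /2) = 135 /38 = 3.55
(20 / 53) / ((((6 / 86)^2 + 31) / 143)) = 1322035 / 759596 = 1.74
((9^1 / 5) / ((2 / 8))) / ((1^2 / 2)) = 72 / 5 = 14.40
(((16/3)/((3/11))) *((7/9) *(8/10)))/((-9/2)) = -9856/3645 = -2.70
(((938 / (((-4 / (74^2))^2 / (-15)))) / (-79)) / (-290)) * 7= -18458611689 / 2291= -8057010.78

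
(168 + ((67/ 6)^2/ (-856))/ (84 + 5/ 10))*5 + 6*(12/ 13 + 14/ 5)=11227327583/ 13019760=862.33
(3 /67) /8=3 /536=0.01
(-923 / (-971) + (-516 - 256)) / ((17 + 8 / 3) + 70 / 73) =-163962891 / 4386007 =-37.38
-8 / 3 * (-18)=48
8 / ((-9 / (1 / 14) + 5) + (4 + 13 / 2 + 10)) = -16 / 201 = -0.08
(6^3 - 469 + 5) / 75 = -248 / 75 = -3.31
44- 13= 31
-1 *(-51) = 51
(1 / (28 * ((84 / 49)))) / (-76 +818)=1 / 35616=0.00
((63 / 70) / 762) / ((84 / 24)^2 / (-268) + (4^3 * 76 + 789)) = 0.00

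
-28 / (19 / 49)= -1372 / 19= -72.21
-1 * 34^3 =-39304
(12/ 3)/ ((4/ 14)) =14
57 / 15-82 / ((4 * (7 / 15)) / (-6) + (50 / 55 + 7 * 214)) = 6945682 / 1854515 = 3.75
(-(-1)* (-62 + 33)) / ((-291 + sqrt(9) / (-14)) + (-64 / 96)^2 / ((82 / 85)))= 0.10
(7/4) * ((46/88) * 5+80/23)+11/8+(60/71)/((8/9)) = 3732431/287408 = 12.99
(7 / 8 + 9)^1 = 79 / 8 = 9.88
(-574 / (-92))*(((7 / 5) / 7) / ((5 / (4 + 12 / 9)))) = 2296 / 1725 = 1.33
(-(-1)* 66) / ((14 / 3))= 99 / 7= 14.14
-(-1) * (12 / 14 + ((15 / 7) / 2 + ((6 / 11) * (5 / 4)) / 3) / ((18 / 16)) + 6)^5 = 5275301515369644032 / 159832897686693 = 33005.10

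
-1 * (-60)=60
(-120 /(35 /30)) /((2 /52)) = -2674.29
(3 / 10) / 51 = 0.01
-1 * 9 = -9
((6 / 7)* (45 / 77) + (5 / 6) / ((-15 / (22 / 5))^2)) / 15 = 1041688 / 27286875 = 0.04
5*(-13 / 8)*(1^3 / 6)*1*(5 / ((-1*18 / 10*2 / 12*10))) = 325 / 144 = 2.26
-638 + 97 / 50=-31803 / 50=-636.06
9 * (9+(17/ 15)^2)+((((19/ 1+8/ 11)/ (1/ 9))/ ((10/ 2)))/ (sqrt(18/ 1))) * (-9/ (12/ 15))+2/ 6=6967/ 75 - 5859 * sqrt(2)/ 88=-1.26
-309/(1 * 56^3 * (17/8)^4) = -2472/28647703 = -0.00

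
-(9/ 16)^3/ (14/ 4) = -729/ 14336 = -0.05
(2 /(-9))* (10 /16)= -5 /36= -0.14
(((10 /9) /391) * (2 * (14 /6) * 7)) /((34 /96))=15680 /59823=0.26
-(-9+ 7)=2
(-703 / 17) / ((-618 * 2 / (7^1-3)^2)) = 2812 / 5253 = 0.54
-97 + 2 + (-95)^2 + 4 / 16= 35721 / 4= 8930.25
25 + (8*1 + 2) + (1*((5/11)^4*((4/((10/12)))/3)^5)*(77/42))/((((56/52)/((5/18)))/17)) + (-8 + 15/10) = 16149295/503118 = 32.10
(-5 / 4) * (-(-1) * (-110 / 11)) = 25 / 2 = 12.50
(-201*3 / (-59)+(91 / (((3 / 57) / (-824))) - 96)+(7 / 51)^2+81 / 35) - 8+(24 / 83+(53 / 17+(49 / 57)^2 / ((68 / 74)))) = -458589909487379221 / 321866441190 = -1424783.24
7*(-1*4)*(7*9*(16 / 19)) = -28224 / 19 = -1485.47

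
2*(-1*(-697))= 1394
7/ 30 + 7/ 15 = 7/ 10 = 0.70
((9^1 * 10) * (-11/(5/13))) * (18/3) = -15444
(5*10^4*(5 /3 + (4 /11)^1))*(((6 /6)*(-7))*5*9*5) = -1758750000 /11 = -159886363.64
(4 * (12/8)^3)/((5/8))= 108/5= 21.60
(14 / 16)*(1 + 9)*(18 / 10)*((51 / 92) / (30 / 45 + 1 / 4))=9639 / 1012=9.52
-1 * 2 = -2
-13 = -13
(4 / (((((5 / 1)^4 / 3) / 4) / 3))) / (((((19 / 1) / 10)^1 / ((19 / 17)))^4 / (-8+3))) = -11520 / 83521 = -0.14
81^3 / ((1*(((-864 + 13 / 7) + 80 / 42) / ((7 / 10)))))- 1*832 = -228422627 / 180650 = -1264.45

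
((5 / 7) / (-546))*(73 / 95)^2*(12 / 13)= -10658 / 14947205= -0.00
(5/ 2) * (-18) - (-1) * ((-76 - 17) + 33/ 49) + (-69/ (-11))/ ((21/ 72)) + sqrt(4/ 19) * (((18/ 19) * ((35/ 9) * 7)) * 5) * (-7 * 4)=-137200 * sqrt(19)/ 361 - 62427/ 539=-1772.44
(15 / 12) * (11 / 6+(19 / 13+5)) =3235 / 312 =10.37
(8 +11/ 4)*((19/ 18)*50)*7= 142975/ 36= 3971.53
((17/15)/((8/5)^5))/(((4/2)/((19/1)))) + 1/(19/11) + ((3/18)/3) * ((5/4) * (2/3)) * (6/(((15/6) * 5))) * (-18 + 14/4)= 71919527/56033280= 1.28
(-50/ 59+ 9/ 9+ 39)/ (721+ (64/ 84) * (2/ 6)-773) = -14553/ 19234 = -0.76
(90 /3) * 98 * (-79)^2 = 18348540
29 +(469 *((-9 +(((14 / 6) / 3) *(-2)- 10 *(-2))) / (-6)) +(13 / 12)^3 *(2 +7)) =-1205795 / 1728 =-697.80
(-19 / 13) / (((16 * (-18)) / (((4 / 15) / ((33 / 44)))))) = 19 / 10530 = 0.00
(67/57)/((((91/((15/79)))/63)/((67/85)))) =0.12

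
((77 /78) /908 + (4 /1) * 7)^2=3932879956201 /5016038976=784.06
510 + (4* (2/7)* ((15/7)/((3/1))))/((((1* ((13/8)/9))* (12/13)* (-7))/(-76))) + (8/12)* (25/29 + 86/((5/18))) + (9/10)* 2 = 771.95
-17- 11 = -28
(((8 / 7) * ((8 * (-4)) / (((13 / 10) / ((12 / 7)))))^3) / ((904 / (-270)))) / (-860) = -764411904000 / 25631210423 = -29.82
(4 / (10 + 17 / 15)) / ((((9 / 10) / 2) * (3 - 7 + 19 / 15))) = -2000 / 6847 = -0.29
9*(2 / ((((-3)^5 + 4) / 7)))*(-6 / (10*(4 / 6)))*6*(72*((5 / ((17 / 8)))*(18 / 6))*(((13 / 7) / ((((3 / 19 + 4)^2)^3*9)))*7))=399485017556352 / 987664331781823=0.40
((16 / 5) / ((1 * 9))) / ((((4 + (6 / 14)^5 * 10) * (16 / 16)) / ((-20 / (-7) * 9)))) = 76832 / 34829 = 2.21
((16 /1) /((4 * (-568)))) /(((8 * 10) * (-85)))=1 /965600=0.00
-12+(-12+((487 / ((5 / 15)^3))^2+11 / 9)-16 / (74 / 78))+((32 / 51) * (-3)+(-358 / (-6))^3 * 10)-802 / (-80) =175020369.13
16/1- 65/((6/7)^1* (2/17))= -628.58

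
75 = 75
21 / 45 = 7 / 15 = 0.47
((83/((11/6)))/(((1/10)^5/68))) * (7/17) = 126763636.36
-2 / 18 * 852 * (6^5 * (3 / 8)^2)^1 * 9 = -931662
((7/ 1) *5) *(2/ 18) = 35/ 9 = 3.89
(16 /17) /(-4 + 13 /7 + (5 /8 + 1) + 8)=896 /7123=0.13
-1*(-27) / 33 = 9 / 11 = 0.82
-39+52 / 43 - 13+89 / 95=-49.85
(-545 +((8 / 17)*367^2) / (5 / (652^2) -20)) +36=-531623116223 / 144535275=-3678.15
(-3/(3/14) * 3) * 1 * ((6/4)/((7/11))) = -99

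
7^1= 7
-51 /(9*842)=-17 /2526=-0.01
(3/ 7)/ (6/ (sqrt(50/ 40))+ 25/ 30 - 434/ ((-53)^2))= -2892399210/ 281748397693+ 10226063376 * sqrt(5)/ 281748397693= 0.07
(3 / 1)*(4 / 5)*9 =108 / 5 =21.60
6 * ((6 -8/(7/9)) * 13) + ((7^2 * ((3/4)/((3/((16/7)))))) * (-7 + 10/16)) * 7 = -22173/14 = -1583.79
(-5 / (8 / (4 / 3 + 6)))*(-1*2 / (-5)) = -11 / 6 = -1.83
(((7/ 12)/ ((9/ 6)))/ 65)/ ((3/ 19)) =133/ 3510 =0.04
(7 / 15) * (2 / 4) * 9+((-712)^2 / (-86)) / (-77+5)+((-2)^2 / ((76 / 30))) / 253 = 1562232469 / 18603090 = 83.98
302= 302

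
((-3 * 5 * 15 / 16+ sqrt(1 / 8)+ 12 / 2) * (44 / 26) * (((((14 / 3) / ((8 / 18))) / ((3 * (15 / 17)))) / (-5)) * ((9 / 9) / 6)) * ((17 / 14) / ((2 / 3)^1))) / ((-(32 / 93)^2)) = -1182292353 / 42598400+ 9165057 * sqrt(2) / 10649600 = -26.54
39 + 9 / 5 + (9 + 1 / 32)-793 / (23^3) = 96880611 / 1946720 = 49.77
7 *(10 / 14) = 5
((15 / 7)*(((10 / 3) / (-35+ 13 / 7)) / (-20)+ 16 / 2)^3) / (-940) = -1383586741207 / 1183184142336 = -1.17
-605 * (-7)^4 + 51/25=-36315074/25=-1452602.96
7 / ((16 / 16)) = 7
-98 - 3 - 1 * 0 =-101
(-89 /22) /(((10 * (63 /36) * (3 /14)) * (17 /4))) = -712 /2805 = -0.25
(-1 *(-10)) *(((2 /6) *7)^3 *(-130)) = -445900 /27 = -16514.81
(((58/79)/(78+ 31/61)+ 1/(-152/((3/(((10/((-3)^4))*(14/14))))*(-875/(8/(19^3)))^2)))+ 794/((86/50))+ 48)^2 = 2246578110607648418040969039998096857034649/277511305892765630464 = 8095447150811789229842.33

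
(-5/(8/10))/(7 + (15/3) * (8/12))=-75/124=-0.60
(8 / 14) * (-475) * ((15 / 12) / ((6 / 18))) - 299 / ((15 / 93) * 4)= -207383 / 140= -1481.31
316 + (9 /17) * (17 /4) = 1273 /4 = 318.25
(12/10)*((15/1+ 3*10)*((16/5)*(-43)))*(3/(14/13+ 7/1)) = -482976/175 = -2759.86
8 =8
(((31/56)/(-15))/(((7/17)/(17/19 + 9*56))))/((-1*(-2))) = -5055511/223440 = -22.63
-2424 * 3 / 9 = -808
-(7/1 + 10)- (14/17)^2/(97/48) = -485969/28033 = -17.34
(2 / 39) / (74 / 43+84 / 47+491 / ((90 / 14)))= 60630 / 94447951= 0.00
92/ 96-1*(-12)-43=-721/ 24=-30.04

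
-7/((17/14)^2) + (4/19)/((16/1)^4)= -4.75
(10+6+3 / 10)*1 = 163 / 10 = 16.30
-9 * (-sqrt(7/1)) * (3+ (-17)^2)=2628 * sqrt(7)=6953.03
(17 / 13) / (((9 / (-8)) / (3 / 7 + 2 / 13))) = -0.68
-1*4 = -4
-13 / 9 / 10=-0.14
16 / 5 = 3.20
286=286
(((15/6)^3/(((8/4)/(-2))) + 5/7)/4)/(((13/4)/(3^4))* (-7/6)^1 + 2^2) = -40581/43036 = -0.94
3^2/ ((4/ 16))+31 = 67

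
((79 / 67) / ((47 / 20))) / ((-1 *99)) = -1580 / 311751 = -0.01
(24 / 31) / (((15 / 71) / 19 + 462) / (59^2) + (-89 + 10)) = -56350428 / 5740431169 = -0.01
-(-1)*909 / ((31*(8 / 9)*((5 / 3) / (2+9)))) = 269973 / 1240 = 217.72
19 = 19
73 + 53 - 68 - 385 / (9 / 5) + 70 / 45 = -154.33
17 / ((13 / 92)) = 1564 / 13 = 120.31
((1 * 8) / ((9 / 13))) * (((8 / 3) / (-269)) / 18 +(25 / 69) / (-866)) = -7290244 / 650989953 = -0.01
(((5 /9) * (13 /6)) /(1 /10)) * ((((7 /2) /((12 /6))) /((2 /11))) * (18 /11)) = 2275 /12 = 189.58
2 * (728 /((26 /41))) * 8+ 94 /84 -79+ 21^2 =786707 /42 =18731.12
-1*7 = -7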